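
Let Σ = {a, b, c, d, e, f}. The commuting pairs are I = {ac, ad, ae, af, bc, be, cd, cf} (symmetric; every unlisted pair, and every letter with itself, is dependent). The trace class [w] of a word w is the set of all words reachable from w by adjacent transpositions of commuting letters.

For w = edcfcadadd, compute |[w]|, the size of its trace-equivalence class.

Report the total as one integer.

piece 0:e — minimal
piece 1:d rests on {0:e}
piece 2:c rests on {0:e}
piece 3:f rests on {1:d}
piece 4:c rests on {2:c}
piece 5:a — minimal
piece 6:d rests on {3:f}
piece 7:a rests on {5:a}
piece 8:d rests on {6:d}
piece 9:d rests on {8:d}
minimal pieces: {0:e, 5:a}
ways to finish when only these pieces remain (= sum over removing one remaining piece with nothing left below it):
  1 left: {4}→1  {7}→1  {9}→1
  2 left: {2,4}→1  {4,7}→2  {4,9}→2  {5,7}→1  {7,9}→2  {8,9}→1
  3 left: {2,4,7}→3  {2,4,9}→3  {4,5,7}→3  {4,7,9}→6  {4,8,9}→3  {5,7,9}→3  {6,8,9}→1  {7,8,9}→3
  4 left: {2,4,5,7}→6  {2,4,7,9}→12  {2,4,8,9}→6  {3,6,8,9}→1  {4,5,7,9}→12  {4,6,8,9}→4  {4,7,8,9}→12  {5,7,8,9}→6  {6,7,8,9}→4
  5 left: {1,3,6,8,9}→1  {2,4,5,7,9}→30  {2,4,6,8,9}→10  {2,4,7,8,9}→30  {3,4,6,8,9}→5  {3,6,7,8,9}→5  {4,5,7,8,9}→30  {4,6,7,8,9}→20  {5,6,7,8,9}→10
  6 left: {1,3,4,6,8,9}→6  {1,3,6,7,8,9}→6  {2,3,4,6,8,9}→15  {2,4,5,7,8,9}→90  {2,4,6,7,8,9}→60  {3,4,6,7,8,9}→30  {3,5,6,7,8,9}→15  {4,5,6,7,8,9}→60
  7 left: {1,2,3,4,6,8,9}→21  {1,3,4,6,7,8,9}→42  {1,3,5,6,7,8,9}→21  {2,3,4,6,7,8,9}→105  {2,4,5,6,7,8,9}→210  {3,4,5,6,7,8,9}→105
  8 left: {0,1,2,3,4,6,8,9}→21  {1,2,3,4,6,7,8,9}→168  {1,3,4,5,6,7,8,9}→168  {2,3,4,5,6,7,8,9}→420
  placing 0:e first → 756 extensions
  placing 5:a first → 189 extensions
total linear extensions = 945

945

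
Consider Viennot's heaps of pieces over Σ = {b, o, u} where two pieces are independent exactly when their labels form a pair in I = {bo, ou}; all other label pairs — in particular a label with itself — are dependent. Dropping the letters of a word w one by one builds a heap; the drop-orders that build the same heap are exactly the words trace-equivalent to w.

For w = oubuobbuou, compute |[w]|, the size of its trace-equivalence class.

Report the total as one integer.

120

piece 0:o — minimal
piece 1:u — minimal
piece 2:b rests on {1:u}
piece 3:u rests on {2:b}
piece 4:o rests on {0:o}
piece 5:b rests on {3:u}
piece 6:b rests on {5:b}
piece 7:u rests on {6:b}
piece 8:o rests on {4:o}
piece 9:u rests on {7:u}
minimal pieces: {0:o, 1:u}
ways to finish when only these pieces remain (= sum over removing one remaining piece with nothing left below it):
  1 left: {8}→1  {9}→1
  2 left: {4,8}→1  {7,9}→1  {8,9}→2
  3 left: {0,4,8}→1  {4,8,9}→3  {6,7,9}→1  {7,8,9}→3
  4 left: {0,4,8,9}→4  {4,7,8,9}→6  {5,6,7,9}→1  {6,7,8,9}→4
  5 left: {0,4,7,8,9}→10  {3,5,6,7,9}→1  {4,6,7,8,9}→10  {5,6,7,8,9}→5
  6 left: {0,4,6,7,8,9}→20  {2,3,5,6,7,9}→1  {3,5,6,7,8,9}→6  {4,5,6,7,8,9}→15
  7 left: {0,4,5,6,7,8,9}→35  {1,2,3,5,6,7,9}→1  {2,3,5,6,7,8,9}→7  {3,4,5,6,7,8,9}→21
  8 left: {0,3,4,5,6,7,8,9}→56  {1,2,3,5,6,7,8,9}→8  {2,3,4,5,6,7,8,9}→28
  placing 0:o first → 36 extensions
  placing 1:u first → 84 extensions
total linear extensions = 120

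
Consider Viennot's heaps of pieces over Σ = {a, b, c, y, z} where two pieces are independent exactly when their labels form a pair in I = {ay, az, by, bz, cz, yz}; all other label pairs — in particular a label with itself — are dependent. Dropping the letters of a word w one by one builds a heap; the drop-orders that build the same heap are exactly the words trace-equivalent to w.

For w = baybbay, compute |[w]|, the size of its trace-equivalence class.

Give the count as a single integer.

21

piece 0:b — minimal
piece 1:a rests on {0:b}
piece 2:y — minimal
piece 3:b rests on {1:a}
piece 4:b rests on {3:b}
piece 5:a rests on {4:b}
piece 6:y rests on {2:y}
minimal pieces: {0:b, 2:y}
ways to finish when only these pieces remain (= sum over removing one remaining piece with nothing left below it):
  1 left: {5}→1  {6}→1
  2 left: {2,6}→1  {4,5}→1  {5,6}→2
  3 left: {2,5,6}→3  {3,4,5}→1  {4,5,6}→3
  4 left: {1,3,4,5}→1  {2,4,5,6}→6  {3,4,5,6}→4
  5 left: {0,1,3,4,5}→1  {1,3,4,5,6}→5  {2,3,4,5,6}→10
  placing 0:b first → 15 extensions
  placing 2:y first → 6 extensions
total linear extensions = 21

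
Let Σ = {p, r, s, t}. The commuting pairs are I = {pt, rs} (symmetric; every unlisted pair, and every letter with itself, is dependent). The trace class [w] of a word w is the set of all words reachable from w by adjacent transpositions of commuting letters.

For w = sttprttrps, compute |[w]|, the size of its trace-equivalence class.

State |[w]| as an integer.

3

drop 0:s onto floor
drop 1:t onto {0:s}
drop 2:t onto {1:t}
drop 3:p onto {0:s}
drop 4:r onto {2:t, 3:p}
drop 5:t onto {4:r}
drop 6:t onto {5:t}
drop 7:r onto {6:t}
drop 8:p onto {7:r}
drop 9:s onto {8:p}
ground layer = {0:s}
drop-orders for the pieces not yet dropped (sum over which currently-grounded one goes next):
  1 to go: {9} 1
  2 to go: {8,9} 1
  3 to go: {7,8,9} 1
  4 to go: {6,7,8,9} 1
  5 to go: {5,6,7,8,9} 1
  6 to go: {4,5,6,7,8,9} 1
  7 to go: {2,4,5,6,7,8,9} 1  {3,4,5,6,7,8,9} 1
  8 to go: {1,2,4,5,6,7,8,9} 1  {2,3,4,5,6,7,8,9} 2
  if 0:s drops first: 3 orders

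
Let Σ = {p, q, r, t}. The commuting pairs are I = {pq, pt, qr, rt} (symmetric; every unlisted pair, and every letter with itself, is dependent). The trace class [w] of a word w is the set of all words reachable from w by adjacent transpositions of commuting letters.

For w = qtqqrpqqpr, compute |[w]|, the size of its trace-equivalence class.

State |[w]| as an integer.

0(q) covers ∅
1(t) covers 0:q
2(q) covers 1:t
3(q) covers 2:q
4(r) covers ∅
5(p) covers 4:r
6(q) covers 3:q
7(q) covers 6:q
8(p) covers 5:p
9(r) covers 8:p
floor of heap: 0:q, 4:r
completions by unplaced set U, small U first (add the entries for U minus each lowest piece of U):
  |U|=1: {7}:1  {9}:1
  |U|=2: {6,7}:1  {7,9}:2  {8,9}:1
  |U|=3: {3,6,7}:1  {5,8,9}:1  {6,7,9}:3  {7,8,9}:3
  |U|=4: {2,3,6,7}:1  {3,6,7,9}:4  {4,5,8,9}:1  {5,7,8,9}:4  {6,7,8,9}:6
  |U|=5: {1,2,3,6,7}:1  {2,3,6,7,9}:5  {3,6,7,8,9}:10  {4,5,7,8,9}:5  {5,6,7,8,9}:10
  |U|=6: {0,1,2,3,6,7}:1  {1,2,3,6,7,9}:6  {2,3,6,7,8,9}:15  {3,5,6,7,8,9}:20  {4,5,6,7,8,9}:15
  |U|=7: {0,1,2,3,6,7,9}:7  {1,2,3,6,7,8,9}:21  {2,3,5,6,7,8,9}:35  {3,4,5,6,7,8,9}:35
  |U|=8: {0,1,2,3,6,7,8,9}:28  {1,2,3,5,6,7,8,9}:56  {2,3,4,5,6,7,8,9}:70
  start at 0(q): 126
  start at 4(r): 84
sum over floor = 210

210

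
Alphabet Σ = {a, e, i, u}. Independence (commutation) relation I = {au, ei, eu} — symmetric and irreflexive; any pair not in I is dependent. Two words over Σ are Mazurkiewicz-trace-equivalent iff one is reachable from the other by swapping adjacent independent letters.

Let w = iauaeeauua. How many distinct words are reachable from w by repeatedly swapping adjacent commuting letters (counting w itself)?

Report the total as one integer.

#0=i has no predecessor
#1=a depends on [0:i]
#2=u depends on [0:i]
#3=a depends on [1:a]
#4=e depends on [3:a]
#5=e depends on [4:e]
#6=a depends on [5:e]
#7=u depends on [2:u]
#8=u depends on [7:u]
#9=a depends on [6:a]
sources: [0:i]
N(rest) = Σ N(rest − s) over sources s of rest; N(one piece) = 1:
  size 1 → [8]=1  [9]=1
  size 2 → [6,9]=1  [7,8]=1  [8,9]=2
  size 3 → [2,7,8]=1  [5,6,9]=1  [6,8,9]=3  [7,8,9]=3
  size 4 → [2,7,8,9]=4  [4,5,6,9]=1  [5,6,8,9]=4  [6,7,8,9]=6
  size 5 → [2,6,7,8,9]=10  [3,4,5,6,9]=1  [4,5,6,8,9]=5  [5,6,7,8,9]=10
  size 6 → [1,3,4,5,6,9]=1  [2,5,6,7,8,9]=20  [3,4,5,6,8,9]=6  [4,5,6,7,8,9]=15
  size 7 → [1,3,4,5,6,8,9]=7  [2,4,5,6,7,8,9]=35  [3,4,5,6,7,8,9]=21
  size 8 → [1,3,4,5,6,7,8,9]=28  [2,3,4,5,6,7,8,9]=56
  first=0(i) contributes 84

84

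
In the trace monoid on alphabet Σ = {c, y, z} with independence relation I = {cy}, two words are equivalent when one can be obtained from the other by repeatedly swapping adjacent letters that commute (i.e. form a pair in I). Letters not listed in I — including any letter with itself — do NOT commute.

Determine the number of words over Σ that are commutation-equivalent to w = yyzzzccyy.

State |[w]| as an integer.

#0=y has no predecessor
#1=y depends on [0:y]
#2=z depends on [1:y]
#3=z depends on [2:z]
#4=z depends on [3:z]
#5=c depends on [4:z]
#6=c depends on [5:c]
#7=y depends on [4:z]
#8=y depends on [7:y]
sources: [0:y]
N(rest) = Σ N(rest − s) over sources s of rest; N(one piece) = 1:
  size 1 → [6]=1  [8]=1
  size 2 → [5,6]=1  [6,8]=2  [7,8]=1
  size 3 → [5,6,8]=3  [6,7,8]=3
  size 4 → [5,6,7,8]=6
  size 5 → [4,5,6,7,8]=6
  size 6 → [3,4,5,6,7,8]=6
  size 7 → [2,3,4,5,6,7,8]=6
  first=0(y) contributes 6

6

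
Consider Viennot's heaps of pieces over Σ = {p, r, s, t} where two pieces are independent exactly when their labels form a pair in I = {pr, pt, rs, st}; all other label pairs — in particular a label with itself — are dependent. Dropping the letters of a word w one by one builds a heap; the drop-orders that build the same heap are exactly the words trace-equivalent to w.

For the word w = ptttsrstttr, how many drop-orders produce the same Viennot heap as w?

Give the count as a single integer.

165

#0=p has no predecessor
#1=t has no predecessor
#2=t depends on [1:t]
#3=t depends on [2:t]
#4=s depends on [0:p]
#5=r depends on [3:t]
#6=s depends on [4:s]
#7=t depends on [5:r]
#8=t depends on [7:t]
#9=t depends on [8:t]
#10=r depends on [9:t]
sources: [0:p, 1:t]
N(rest) = Σ N(rest − s) over sources s of rest; N(one piece) = 1:
  size 1 → [6]=1  [10]=1
  size 2 → [4,6]=1  [6,10]=2  [9,10]=1
  size 3 → [0,4,6]=1  [4,6,10]=3  [6,9,10]=3  [8,9,10]=1
  size 4 → [0,4,6,10]=4  [4,6,9,10]=6  [6,8,9,10]=4  [7,8,9,10]=1
  size 5 → [0,4,6,9,10]=10  [4,6,8,9,10]=10  [5,7,8,9,10]=1  [6,7,8,9,10]=5
  size 6 → [0,4,6,8,9,10]=20  [3,5,7,8,9,10]=1  [4,6,7,8,9,10]=15  [5,6,7,8,9,10]=6
  size 7 → [0,4,6,7,8,9,10]=35  [2,3,5,7,8,9,10]=1  [3,5,6,7,8,9,10]=7  [4,5,6,7,8,9,10]=21
  size 8 → [0,4,5,6,7,8,9,10]=56  [1,2,3,5,7,8,9,10]=1  [2,3,5,6,7,8,9,10]=8  [3,4,5,6,7,8,9,10]=28
  size 9 → [0,3,4,5,6,7,8,9,10]=84  [1,2,3,5,6,7,8,9,10]=9  [2,3,4,5,6,7,8,9,10]=36
  first=0(p) contributes 45
  first=1(t) contributes 120
|[w]| = 165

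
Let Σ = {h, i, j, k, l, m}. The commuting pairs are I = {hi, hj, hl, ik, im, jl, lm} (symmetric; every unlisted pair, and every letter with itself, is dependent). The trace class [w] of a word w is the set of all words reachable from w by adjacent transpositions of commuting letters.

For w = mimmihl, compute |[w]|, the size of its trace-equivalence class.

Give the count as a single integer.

0(m) covers ∅
1(i) covers ∅
2(m) covers 0:m
3(m) covers 2:m
4(i) covers 1:i
5(h) covers 3:m
6(l) covers 4:i
floor of heap: 0:m, 1:i
completions by unplaced set U, small U first (add the entries for U minus each lowest piece of U):
  |U|=1: {5}:1  {6}:1
  |U|=2: {3,5}:1  {4,6}:1  {5,6}:2
  |U|=3: {1,4,6}:1  {2,3,5}:1  {3,5,6}:3  {4,5,6}:3
  |U|=4: {0,2,3,5}:1  {1,4,5,6}:4  {2,3,5,6}:4  {3,4,5,6}:6
  |U|=5: {0,2,3,5,6}:5  {1,3,4,5,6}:10  {2,3,4,5,6}:10
  start at 0(m): 20
  start at 1(i): 15
sum over floor = 35

35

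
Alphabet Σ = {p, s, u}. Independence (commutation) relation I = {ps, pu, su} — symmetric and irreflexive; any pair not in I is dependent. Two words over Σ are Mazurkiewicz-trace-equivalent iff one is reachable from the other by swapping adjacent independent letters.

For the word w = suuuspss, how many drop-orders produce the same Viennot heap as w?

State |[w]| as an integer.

piece 0:s — minimal
piece 1:u — minimal
piece 2:u rests on {1:u}
piece 3:u rests on {2:u}
piece 4:s rests on {0:s}
piece 5:p — minimal
piece 6:s rests on {4:s}
piece 7:s rests on {6:s}
minimal pieces: {0:s, 1:u, 5:p}
ways to finish when only these pieces remain (= sum over removing one remaining piece with nothing left below it):
  1 left: {3}→1  {5}→1  {7}→1
  2 left: {2,3}→1  {3,5}→2  {3,7}→2  {5,7}→2  {6,7}→1
  3 left: {1,2,3}→1  {2,3,5}→3  {2,3,7}→3  {3,5,7}→6  {3,6,7}→3  {4,6,7}→1  {5,6,7}→3
  4 left: {0,4,6,7}→1  {1,2,3,5}→4  {1,2,3,7}→4  {2,3,5,7}→12  {2,3,6,7}→6  {3,4,6,7}→4  {3,5,6,7}→12  {4,5,6,7}→4
  5 left: {0,3,4,6,7}→5  {0,4,5,6,7}→5  {1,2,3,5,7}→20  {1,2,3,6,7}→10  {2,3,4,6,7}→10  {2,3,5,6,7}→30  {3,4,5,6,7}→20
  6 left: {0,2,3,4,6,7}→15  {0,3,4,5,6,7}→30  {1,2,3,4,6,7}→20  {1,2,3,5,6,7}→60  {2,3,4,5,6,7}→60
  placing 0:s first → 140 extensions
  placing 1:u first → 105 extensions
  placing 5:p first → 35 extensions
total linear extensions = 280

280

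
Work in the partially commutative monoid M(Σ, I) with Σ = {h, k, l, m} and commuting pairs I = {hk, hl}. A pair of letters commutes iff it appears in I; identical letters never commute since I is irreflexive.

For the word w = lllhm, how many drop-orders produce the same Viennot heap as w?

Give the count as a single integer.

4

#0=l has no predecessor
#1=l depends on [0:l]
#2=l depends on [1:l]
#3=h has no predecessor
#4=m depends on [2:l, 3:h]
sources: [0:l, 3:h]
N(rest) = Σ N(rest − s) over sources s of rest; N(one piece) = 1:
  size 1 → [4]=1
  size 2 → [2,4]=1  [3,4]=1
  size 3 → [1,2,4]=1  [2,3,4]=2
  first=0(l) contributes 3
  first=3(h) contributes 1
|[w]| = 4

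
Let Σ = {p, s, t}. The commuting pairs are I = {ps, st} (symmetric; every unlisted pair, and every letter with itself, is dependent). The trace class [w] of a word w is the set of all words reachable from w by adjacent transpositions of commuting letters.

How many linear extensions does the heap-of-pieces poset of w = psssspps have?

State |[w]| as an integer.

0(p) covers ∅
1(s) covers ∅
2(s) covers 1:s
3(s) covers 2:s
4(s) covers 3:s
5(p) covers 0:p
6(p) covers 5:p
7(s) covers 4:s
floor of heap: 0:p, 1:s
completions by unplaced set U, small U first (add the entries for U minus each lowest piece of U):
  |U|=1: {6}:1  {7}:1
  |U|=2: {4,7}:1  {5,6}:1  {6,7}:2
  |U|=3: {0,5,6}:1  {3,4,7}:1  {4,6,7}:3  {5,6,7}:3
  |U|=4: {0,5,6,7}:4  {2,3,4,7}:1  {3,4,6,7}:4  {4,5,6,7}:6
  |U|=5: {0,4,5,6,7}:10  {1,2,3,4,7}:1  {2,3,4,6,7}:5  {3,4,5,6,7}:10
  |U|=6: {0,3,4,5,6,7}:20  {1,2,3,4,6,7}:6  {2,3,4,5,6,7}:15
  start at 0(p): 21
  start at 1(s): 35
sum over floor = 56

56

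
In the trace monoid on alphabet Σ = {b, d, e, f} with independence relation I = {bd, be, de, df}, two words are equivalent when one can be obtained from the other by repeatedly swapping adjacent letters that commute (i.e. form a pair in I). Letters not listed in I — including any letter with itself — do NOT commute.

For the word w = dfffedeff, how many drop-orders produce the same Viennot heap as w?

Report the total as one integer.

36

piece 0:d — minimal
piece 1:f — minimal
piece 2:f rests on {1:f}
piece 3:f rests on {2:f}
piece 4:e rests on {3:f}
piece 5:d rests on {0:d}
piece 6:e rests on {4:e}
piece 7:f rests on {6:e}
piece 8:f rests on {7:f}
minimal pieces: {0:d, 1:f}
ways to finish when only these pieces remain (= sum over removing one remaining piece with nothing left below it):
  1 left: {5}→1  {8}→1
  2 left: {0,5}→1  {5,8}→2  {7,8}→1
  3 left: {0,5,8}→3  {5,7,8}→3  {6,7,8}→1
  4 left: {0,5,7,8}→6  {4,6,7,8}→1  {5,6,7,8}→4
  5 left: {0,5,6,7,8}→10  {3,4,6,7,8}→1  {4,5,6,7,8}→5
  6 left: {0,4,5,6,7,8}→15  {2,3,4,6,7,8}→1  {3,4,5,6,7,8}→6
  7 left: {0,3,4,5,6,7,8}→21  {1,2,3,4,6,7,8}→1  {2,3,4,5,6,7,8}→7
  placing 0:d first → 8 extensions
  placing 1:f first → 28 extensions
total linear extensions = 36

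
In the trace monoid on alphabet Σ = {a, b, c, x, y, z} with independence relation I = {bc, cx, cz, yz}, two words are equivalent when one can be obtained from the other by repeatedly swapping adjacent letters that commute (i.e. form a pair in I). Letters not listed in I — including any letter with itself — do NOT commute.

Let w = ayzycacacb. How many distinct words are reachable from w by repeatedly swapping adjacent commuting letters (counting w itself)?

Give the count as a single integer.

drop 0:a onto floor
drop 1:y onto {0:a}
drop 2:z onto {0:a}
drop 3:y onto {1:y}
drop 4:c onto {3:y}
drop 5:a onto {2:z, 4:c}
drop 6:c onto {5:a}
drop 7:a onto {6:c}
drop 8:c onto {7:a}
drop 9:b onto {7:a}
ground layer = {0:a}
drop-orders for the pieces not yet dropped (sum over which currently-grounded one goes next):
  1 to go: {8} 1  {9} 1
  2 to go: {8,9} 2
  3 to go: {7,8,9} 2
  4 to go: {6,7,8,9} 2
  5 to go: {5,6,7,8,9} 2
  6 to go: {2,5,6,7,8,9} 2  {4,5,6,7,8,9} 2
  7 to go: {2,4,5,6,7,8,9} 4  {3,4,5,6,7,8,9} 2
  8 to go: {1,3,4,5,6,7,8,9} 2  {2,3,4,5,6,7,8,9} 6
  if 0:a drops first: 8 orders

8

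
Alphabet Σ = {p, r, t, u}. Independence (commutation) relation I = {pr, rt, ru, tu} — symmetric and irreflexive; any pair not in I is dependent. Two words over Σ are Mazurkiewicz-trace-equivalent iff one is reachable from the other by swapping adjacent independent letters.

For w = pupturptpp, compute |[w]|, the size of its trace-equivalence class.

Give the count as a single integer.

drop 0:p onto floor
drop 1:u onto {0:p}
drop 2:p onto {1:u}
drop 3:t onto {2:p}
drop 4:u onto {2:p}
drop 5:r onto floor
drop 6:p onto {3:t, 4:u}
drop 7:t onto {6:p}
drop 8:p onto {7:t}
drop 9:p onto {8:p}
ground layer = {0:p, 5:r}
drop-orders for the pieces not yet dropped (sum over which currently-grounded one goes next):
  1 to go: {5} 1  {9} 1
  2 to go: {5,9} 2  {8,9} 1
  3 to go: {5,8,9} 3  {7,8,9} 1
  4 to go: {5,7,8,9} 4  {6,7,8,9} 1
  5 to go: {3,6,7,8,9} 1  {4,6,7,8,9} 1  {5,6,7,8,9} 5
  6 to go: {3,4,6,7,8,9} 2  {3,5,6,7,8,9} 6  {4,5,6,7,8,9} 6
  7 to go: {2,3,4,6,7,8,9} 2  {3,4,5,6,7,8,9} 14
  8 to go: {1,2,3,4,6,7,8,9} 2  {2,3,4,5,6,7,8,9} 16
  if 0:p drops first: 18 orders
  if 5:r drops first: 2 orders
heap linearizations: 20

20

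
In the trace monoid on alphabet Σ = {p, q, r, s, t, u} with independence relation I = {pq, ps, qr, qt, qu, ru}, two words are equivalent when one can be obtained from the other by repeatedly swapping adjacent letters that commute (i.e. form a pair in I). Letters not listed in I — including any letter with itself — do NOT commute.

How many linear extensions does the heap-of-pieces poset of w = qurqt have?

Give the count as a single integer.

20

piece 0:q — minimal
piece 1:u — minimal
piece 2:r — minimal
piece 3:q rests on {0:q}
piece 4:t rests on {1:u, 2:r}
minimal pieces: {0:q, 1:u, 2:r}
ways to finish when only these pieces remain (= sum over removing one remaining piece with nothing left below it):
  1 left: {3}→1  {4}→1
  2 left: {0,3}→1  {1,4}→1  {2,4}→1  {3,4}→2
  3 left: {0,3,4}→3  {1,2,4}→2  {1,3,4}→3  {2,3,4}→3
  placing 0:q first → 8 extensions
  placing 1:u first → 6 extensions
  placing 2:r first → 6 extensions
total linear extensions = 20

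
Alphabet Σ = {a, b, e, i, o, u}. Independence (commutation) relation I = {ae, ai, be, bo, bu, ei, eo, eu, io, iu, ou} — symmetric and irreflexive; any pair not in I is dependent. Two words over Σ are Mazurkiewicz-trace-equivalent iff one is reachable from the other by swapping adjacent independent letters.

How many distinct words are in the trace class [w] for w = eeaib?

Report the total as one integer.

drop 0:e onto floor
drop 1:e onto {0:e}
drop 2:a onto floor
drop 3:i onto floor
drop 4:b onto {2:a, 3:i}
ground layer = {0:e, 2:a, 3:i}
drop-orders for the pieces not yet dropped (sum over which currently-grounded one goes next):
  1 to go: {1} 1  {4} 1
  2 to go: {0,1} 1  {1,4} 2  {2,4} 1  {3,4} 1
  3 to go: {0,1,4} 3  {1,2,4} 3  {1,3,4} 3  {2,3,4} 2
  if 0:e drops first: 8 orders
  if 2:a drops first: 6 orders
  if 3:i drops first: 6 orders
heap linearizations: 20

20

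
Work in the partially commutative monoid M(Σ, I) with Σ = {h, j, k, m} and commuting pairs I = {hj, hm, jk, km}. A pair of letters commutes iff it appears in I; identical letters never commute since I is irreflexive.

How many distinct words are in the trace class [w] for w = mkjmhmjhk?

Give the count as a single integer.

126

#0=m has no predecessor
#1=k has no predecessor
#2=j depends on [0:m]
#3=m depends on [2:j]
#4=h depends on [1:k]
#5=m depends on [3:m]
#6=j depends on [5:m]
#7=h depends on [4:h]
#8=k depends on [7:h]
sources: [0:m, 1:k]
N(rest) = Σ N(rest − s) over sources s of rest; N(one piece) = 1:
  size 1 → [6]=1  [8]=1
  size 2 → [5,6]=1  [6,8]=2  [7,8]=1
  size 3 → [3,5,6]=1  [4,7,8]=1  [5,6,8]=3  [6,7,8]=3
  size 4 → [1,4,7,8]=1  [2,3,5,6]=1  [3,5,6,8]=4  [4,6,7,8]=4  [5,6,7,8]=6
  size 5 → [0,2,3,5,6]=1  [1,4,6,7,8]=5  [2,3,5,6,8]=5  [3,5,6,7,8]=10  [4,5,6,7,8]=10
  size 6 → [0,2,3,5,6,8]=6  [1,4,5,6,7,8]=15  [2,3,5,6,7,8]=15  [3,4,5,6,7,8]=20
  size 7 → [0,2,3,5,6,7,8]=21  [1,3,4,5,6,7,8]=35  [2,3,4,5,6,7,8]=35
  first=0(m) contributes 70
  first=1(k) contributes 56
|[w]| = 126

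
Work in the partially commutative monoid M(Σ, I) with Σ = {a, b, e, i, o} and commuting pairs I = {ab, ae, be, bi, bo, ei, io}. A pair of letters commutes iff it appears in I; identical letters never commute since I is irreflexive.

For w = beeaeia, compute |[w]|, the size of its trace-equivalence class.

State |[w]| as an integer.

piece 0:b — minimal
piece 1:e — minimal
piece 2:e rests on {1:e}
piece 3:a — minimal
piece 4:e rests on {2:e}
piece 5:i rests on {3:a}
piece 6:a rests on {5:i}
minimal pieces: {0:b, 1:e, 3:a}
ways to finish when only these pieces remain (= sum over removing one remaining piece with nothing left below it):
  1 left: {0}→1  {4}→1  {6}→1
  2 left: {0,4}→2  {0,6}→2  {2,4}→1  {4,6}→2  {5,6}→1
  3 left: {0,2,4}→3  {0,4,6}→6  {0,5,6}→3  {1,2,4}→1  {2,4,6}→3  {3,5,6}→1  {4,5,6}→3
  4 left: {0,1,2,4}→4  {0,2,4,6}→12  {0,3,5,6}→4  {0,4,5,6}→12  {1,2,4,6}→4  {2,4,5,6}→6  {3,4,5,6}→4
  5 left: {0,1,2,4,6}→20  {0,2,4,5,6}→30  {0,3,4,5,6}→20  {1,2,4,5,6}→10  {2,3,4,5,6}→10
  placing 0:b first → 20 extensions
  placing 1:e first → 60 extensions
  placing 3:a first → 60 extensions
total linear extensions = 140

140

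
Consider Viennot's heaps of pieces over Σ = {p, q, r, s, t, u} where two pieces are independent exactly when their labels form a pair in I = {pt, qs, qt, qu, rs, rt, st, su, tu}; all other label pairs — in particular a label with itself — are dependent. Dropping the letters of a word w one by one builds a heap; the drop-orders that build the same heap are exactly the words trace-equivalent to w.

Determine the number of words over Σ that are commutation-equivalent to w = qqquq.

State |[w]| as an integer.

5

0(q) covers ∅
1(q) covers 0:q
2(q) covers 1:q
3(u) covers ∅
4(q) covers 2:q
floor of heap: 0:q, 3:u
completions by unplaced set U, small U first (add the entries for U minus each lowest piece of U):
  |U|=1: {3}:1  {4}:1
  |U|=2: {2,4}:1  {3,4}:2
  |U|=3: {1,2,4}:1  {2,3,4}:3
  start at 0(q): 4
  start at 3(u): 1
sum over floor = 5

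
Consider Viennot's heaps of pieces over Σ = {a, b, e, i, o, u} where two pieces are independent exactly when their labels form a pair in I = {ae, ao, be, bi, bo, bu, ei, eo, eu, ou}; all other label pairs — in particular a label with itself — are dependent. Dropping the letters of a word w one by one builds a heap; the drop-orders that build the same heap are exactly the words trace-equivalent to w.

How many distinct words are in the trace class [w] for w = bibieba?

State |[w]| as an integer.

piece 0:b — minimal
piece 1:i — minimal
piece 2:b rests on {0:b}
piece 3:i rests on {1:i}
piece 4:e — minimal
piece 5:b rests on {2:b}
piece 6:a rests on {3:i, 5:b}
minimal pieces: {0:b, 1:i, 4:e}
ways to finish when only these pieces remain (= sum over removing one remaining piece with nothing left below it):
  1 left: {4}→1  {6}→1
  2 left: {3,6}→1  {4,6}→2  {5,6}→1
  3 left: {1,3,6}→1  {2,5,6}→1  {3,4,6}→3  {3,5,6}→2  {4,5,6}→3
  4 left: {0,2,5,6}→1  {1,3,4,6}→4  {1,3,5,6}→3  {2,3,5,6}→3  {2,4,5,6}→4  {3,4,5,6}→8
  5 left: {0,2,3,5,6}→4  {0,2,4,5,6}→5  {1,2,3,5,6}→6  {1,3,4,5,6}→15  {2,3,4,5,6}→15
  placing 0:b first → 36 extensions
  placing 1:i first → 24 extensions
  placing 4:e first → 10 extensions
total linear extensions = 70

70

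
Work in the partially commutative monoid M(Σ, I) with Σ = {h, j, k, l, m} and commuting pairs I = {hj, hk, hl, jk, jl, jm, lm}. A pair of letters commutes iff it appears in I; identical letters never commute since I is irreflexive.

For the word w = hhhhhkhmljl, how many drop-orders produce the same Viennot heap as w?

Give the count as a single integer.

1309

0(h) covers ∅
1(h) covers 0:h
2(h) covers 1:h
3(h) covers 2:h
4(h) covers 3:h
5(k) covers ∅
6(h) covers 4:h
7(m) covers 5:k, 6:h
8(l) covers 5:k
9(j) covers ∅
10(l) covers 8:l
floor of heap: 0:h, 5:k, 9:j
completions by unplaced set U, small U first (add the entries for U minus each lowest piece of U):
  |U|=1: {7}:1  {9}:1  {10}:1
  |U|=2: {6,7}:1  {7,9}:2  {7,10}:2  {8,10}:1  {9,10}:2
  |U|=3: {4,6,7}:1  {6,7,9}:3  {6,7,10}:3  {7,8,10}:3  {7,9,10}:6  {8,9,10}:3
  |U|=4: {3,4,6,7}:1  {4,6,7,9}:4  {4,6,7,10}:4  {5,7,8,10}:3  {6,7,8,10}:6  {6,7,9,10}:12  {7,8,9,10}:12
  |U|=5: {2,3,4,6,7}:1  {3,4,6,7,9}:5  {3,4,6,7,10}:5  {4,6,7,8,10}:10  {4,6,7,9,10}:20  {5,6,7,8,10}:9  {5,7,8,9,10}:15  {6,7,8,9,10}:30
  |U|=6: {1,2,3,4,6,7}:1  {2,3,4,6,7,9}:6  {2,3,4,6,7,10}:6  {3,4,6,7,8,10}:15  {3,4,6,7,9,10}:30  {4,5,6,7,8,10}:19  {4,6,7,8,9,10}:60  {5,6,7,8,9,10}:54
  |U|=7: {0,1,2,3,4,6,7}:1  {1,2,3,4,6,7,9}:7  {1,2,3,4,6,7,10}:7  {2,3,4,6,7,8,10}:21  {2,3,4,6,7,9,10}:42  {3,4,5,6,7,8,10}:34  {3,4,6,7,8,9,10}:105  {4,5,6,7,8,9,10}:133
  |U|=8: {0,1,2,3,4,6,7,9}:8  {0,1,2,3,4,6,7,10}:8  {1,2,3,4,6,7,8,10}:28  {1,2,3,4,6,7,9,10}:56  {2,3,4,5,6,7,8,10}:55  {2,3,4,6,7,8,9,10}:168  {3,4,5,6,7,8,9,10}:272
  |U|=9: {0,1,2,3,4,6,7,8,10}:36  {0,1,2,3,4,6,7,9,10}:72  {1,2,3,4,5,6,7,8,10}:83  {1,2,3,4,6,7,8,9,10}:252  {2,3,4,5,6,7,8,9,10}:495
  start at 0(h): 830
  start at 5(k): 360
  start at 9(j): 119
sum over floor = 1309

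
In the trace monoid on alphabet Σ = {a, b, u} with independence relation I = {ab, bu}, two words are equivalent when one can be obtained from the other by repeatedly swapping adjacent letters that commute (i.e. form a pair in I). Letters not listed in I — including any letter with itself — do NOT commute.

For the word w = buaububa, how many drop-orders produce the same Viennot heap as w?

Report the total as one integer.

56

drop 0:b onto floor
drop 1:u onto floor
drop 2:a onto {1:u}
drop 3:u onto {2:a}
drop 4:b onto {0:b}
drop 5:u onto {3:u}
drop 6:b onto {4:b}
drop 7:a onto {5:u}
ground layer = {0:b, 1:u}
drop-orders for the pieces not yet dropped (sum over which currently-grounded one goes next):
  1 to go: {6} 1  {7} 1
  2 to go: {4,6} 1  {5,7} 1  {6,7} 2
  3 to go: {0,4,6} 1  {3,5,7} 1  {4,6,7} 3  {5,6,7} 3
  4 to go: {0,4,6,7} 4  {2,3,5,7} 1  {3,5,6,7} 4  {4,5,6,7} 6
  5 to go: {0,4,5,6,7} 10  {1,2,3,5,7} 1  {2,3,5,6,7} 5  {3,4,5,6,7} 10
  6 to go: {0,3,4,5,6,7} 20  {1,2,3,5,6,7} 6  {2,3,4,5,6,7} 15
  if 0:b drops first: 21 orders
  if 1:u drops first: 35 orders
heap linearizations: 56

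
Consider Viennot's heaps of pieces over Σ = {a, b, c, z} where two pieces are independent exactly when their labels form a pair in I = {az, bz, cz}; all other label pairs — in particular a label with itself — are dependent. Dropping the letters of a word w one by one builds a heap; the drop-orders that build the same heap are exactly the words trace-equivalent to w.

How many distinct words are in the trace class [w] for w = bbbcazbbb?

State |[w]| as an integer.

9

0(b) covers ∅
1(b) covers 0:b
2(b) covers 1:b
3(c) covers 2:b
4(a) covers 3:c
5(z) covers ∅
6(b) covers 4:a
7(b) covers 6:b
8(b) covers 7:b
floor of heap: 0:b, 5:z
completions by unplaced set U, small U first (add the entries for U minus each lowest piece of U):
  |U|=1: {5}:1  {8}:1
  |U|=2: {5,8}:2  {7,8}:1
  |U|=3: {5,7,8}:3  {6,7,8}:1
  |U|=4: {4,6,7,8}:1  {5,6,7,8}:4
  |U|=5: {3,4,6,7,8}:1  {4,5,6,7,8}:5
  |U|=6: {2,3,4,6,7,8}:1  {3,4,5,6,7,8}:6
  |U|=7: {1,2,3,4,6,7,8}:1  {2,3,4,5,6,7,8}:7
  start at 0(b): 8
  start at 5(z): 1
sum over floor = 9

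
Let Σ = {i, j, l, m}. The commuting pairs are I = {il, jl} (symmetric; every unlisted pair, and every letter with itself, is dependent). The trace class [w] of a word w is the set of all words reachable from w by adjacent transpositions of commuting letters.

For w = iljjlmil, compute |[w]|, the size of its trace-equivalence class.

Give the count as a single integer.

0(i) covers ∅
1(l) covers ∅
2(j) covers 0:i
3(j) covers 2:j
4(l) covers 1:l
5(m) covers 3:j, 4:l
6(i) covers 5:m
7(l) covers 5:m
floor of heap: 0:i, 1:l
completions by unplaced set U, small U first (add the entries for U minus each lowest piece of U):
  |U|=1: {6}:1  {7}:1
  |U|=2: {6,7}:2
  |U|=3: {5,6,7}:2
  |U|=4: {3,5,6,7}:2  {4,5,6,7}:2
  |U|=5: {1,4,5,6,7}:2  {2,3,5,6,7}:2  {3,4,5,6,7}:4
  |U|=6: {0,2,3,5,6,7}:2  {1,3,4,5,6,7}:6  {2,3,4,5,6,7}:6
  start at 0(i): 12
  start at 1(l): 8
sum over floor = 20

20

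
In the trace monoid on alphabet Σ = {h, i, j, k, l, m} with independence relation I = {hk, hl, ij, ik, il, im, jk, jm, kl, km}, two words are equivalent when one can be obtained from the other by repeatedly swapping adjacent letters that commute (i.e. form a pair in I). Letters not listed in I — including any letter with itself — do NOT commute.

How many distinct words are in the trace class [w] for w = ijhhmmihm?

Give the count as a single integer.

6

drop 0:i onto floor
drop 1:j onto floor
drop 2:h onto {0:i, 1:j}
drop 3:h onto {2:h}
drop 4:m onto {3:h}
drop 5:m onto {4:m}
drop 6:i onto {3:h}
drop 7:h onto {5:m, 6:i}
drop 8:m onto {7:h}
ground layer = {0:i, 1:j}
drop-orders for the pieces not yet dropped (sum over which currently-grounded one goes next):
  1 to go: {8} 1
  2 to go: {7,8} 1
  3 to go: {5,7,8} 1  {6,7,8} 1
  4 to go: {4,5,7,8} 1  {5,6,7,8} 2
  5 to go: {4,5,6,7,8} 3
  6 to go: {3,4,5,6,7,8} 3
  7 to go: {2,3,4,5,6,7,8} 3
  if 0:i drops first: 3 orders
  if 1:j drops first: 3 orders
heap linearizations: 6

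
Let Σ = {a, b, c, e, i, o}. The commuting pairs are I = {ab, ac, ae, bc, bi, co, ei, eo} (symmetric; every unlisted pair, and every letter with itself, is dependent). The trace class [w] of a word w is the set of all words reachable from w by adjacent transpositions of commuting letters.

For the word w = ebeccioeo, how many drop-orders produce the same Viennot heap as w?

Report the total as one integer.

4

piece 0:e — minimal
piece 1:b rests on {0:e}
piece 2:e rests on {1:b}
piece 3:c rests on {2:e}
piece 4:c rests on {3:c}
piece 5:i rests on {4:c}
piece 6:o rests on {5:i}
piece 7:e rests on {4:c}
piece 8:o rests on {6:o}
minimal pieces: {0:e}
ways to finish when only these pieces remain (= sum over removing one remaining piece with nothing left below it):
  1 left: {7}→1  {8}→1
  2 left: {6,8}→1  {7,8}→2
  3 left: {5,6,8}→1  {6,7,8}→3
  4 left: {5,6,7,8}→4
  5 left: {4,5,6,7,8}→4
  6 left: {3,4,5,6,7,8}→4
  7 left: {2,3,4,5,6,7,8}→4
  placing 0:e first → 4 extensions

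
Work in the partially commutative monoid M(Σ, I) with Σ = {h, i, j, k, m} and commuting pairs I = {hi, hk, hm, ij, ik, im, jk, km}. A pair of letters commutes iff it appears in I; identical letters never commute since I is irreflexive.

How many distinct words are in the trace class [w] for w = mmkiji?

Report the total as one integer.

drop 0:m onto floor
drop 1:m onto {0:m}
drop 2:k onto floor
drop 3:i onto floor
drop 4:j onto {1:m}
drop 5:i onto {3:i}
ground layer = {0:m, 2:k, 3:i}
drop-orders for the pieces not yet dropped (sum over which currently-grounded one goes next):
  1 to go: {2} 1  {4} 1  {5} 1
  2 to go: {1,4} 1  {2,4} 2  {2,5} 2  {3,5} 1  {4,5} 2
  3 to go: {0,1,4} 1  {1,2,4} 3  {1,4,5} 3  {2,3,5} 3  {2,4,5} 6  {3,4,5} 3
  4 to go: {0,1,2,4} 4  {0,1,4,5} 4  {1,2,4,5} 12  {1,3,4,5} 6  {2,3,4,5} 12
  if 0:m drops first: 30 orders
  if 2:k drops first: 10 orders
  if 3:i drops first: 20 orders
heap linearizations: 60

60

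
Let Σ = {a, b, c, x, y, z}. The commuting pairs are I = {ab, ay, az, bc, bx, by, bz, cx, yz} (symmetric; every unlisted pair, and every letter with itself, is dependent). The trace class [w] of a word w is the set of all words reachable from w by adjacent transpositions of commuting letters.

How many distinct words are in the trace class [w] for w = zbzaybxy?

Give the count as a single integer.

336

0(z) covers ∅
1(b) covers ∅
2(z) covers 0:z
3(a) covers ∅
4(y) covers ∅
5(b) covers 1:b
6(x) covers 2:z, 3:a, 4:y
7(y) covers 6:x
floor of heap: 0:z, 1:b, 3:a, 4:y
completions by unplaced set U, small U first (add the entries for U minus each lowest piece of U):
  |U|=1: {5}:1  {7}:1
  |U|=2: {1,5}:1  {5,7}:2  {6,7}:1
  |U|=3: {1,5,7}:3  {2,6,7}:1  {3,6,7}:1  {4,6,7}:1  {5,6,7}:3
  |U|=4: {0,2,6,7}:1  {1,5,6,7}:6  {2,3,6,7}:2  {2,4,6,7}:2  {2,5,6,7}:4  {3,4,6,7}:2  {3,5,6,7}:4  {4,5,6,7}:4
  |U|=5: {0,2,3,6,7}:3  {0,2,4,6,7}:3  {0,2,5,6,7}:5  {1,2,5,6,7}:10  {1,3,5,6,7}:10  {1,4,5,6,7}:10  {2,3,4,6,7}:6  {2,3,5,6,7}:10  {2,4,5,6,7}:10  {3,4,5,6,7}:10
  |U|=6: {0,1,2,5,6,7}:15  {0,2,3,4,6,7}:12  {0,2,3,5,6,7}:18  {0,2,4,5,6,7}:18  {1,2,3,5,6,7}:30  {1,2,4,5,6,7}:30  {1,3,4,5,6,7}:30  {2,3,4,5,6,7}:36
  start at 0(z): 126
  start at 1(b): 84
  start at 3(a): 63
  start at 4(y): 63
sum over floor = 336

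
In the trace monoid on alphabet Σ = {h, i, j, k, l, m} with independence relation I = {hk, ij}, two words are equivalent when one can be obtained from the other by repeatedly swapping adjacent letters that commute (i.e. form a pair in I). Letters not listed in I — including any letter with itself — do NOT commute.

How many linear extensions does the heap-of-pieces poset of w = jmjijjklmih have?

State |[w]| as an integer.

4

drop 0:j onto floor
drop 1:m onto {0:j}
drop 2:j onto {1:m}
drop 3:i onto {1:m}
drop 4:j onto {2:j}
drop 5:j onto {4:j}
drop 6:k onto {3:i, 5:j}
drop 7:l onto {6:k}
drop 8:m onto {7:l}
drop 9:i onto {8:m}
drop 10:h onto {9:i}
ground layer = {0:j}
drop-orders for the pieces not yet dropped (sum over which currently-grounded one goes next):
  1 to go: {10} 1
  2 to go: {9,10} 1
  3 to go: {8,9,10} 1
  4 to go: {7,8,9,10} 1
  5 to go: {6,7,8,9,10} 1
  6 to go: {3,6,7,8,9,10} 1  {5,6,7,8,9,10} 1
  7 to go: {3,5,6,7,8,9,10} 2  {4,5,6,7,8,9,10} 1
  8 to go: {2,4,5,6,7,8,9,10} 1  {3,4,5,6,7,8,9,10} 3
  9 to go: {2,3,4,5,6,7,8,9,10} 4
  if 0:j drops first: 4 orders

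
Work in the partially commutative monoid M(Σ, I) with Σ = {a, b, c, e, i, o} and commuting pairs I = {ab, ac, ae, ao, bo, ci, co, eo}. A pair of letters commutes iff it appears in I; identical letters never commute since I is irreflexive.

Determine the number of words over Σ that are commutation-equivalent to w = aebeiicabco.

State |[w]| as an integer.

drop 0:a onto floor
drop 1:e onto floor
drop 2:b onto {1:e}
drop 3:e onto {2:b}
drop 4:i onto {0:a, 3:e}
drop 5:i onto {4:i}
drop 6:c onto {3:e}
drop 7:a onto {5:i}
drop 8:b onto {5:i, 6:c}
drop 9:c onto {8:b}
drop 10:o onto {5:i}
ground layer = {0:a, 1:e}
drop-orders for the pieces not yet dropped (sum over which currently-grounded one goes next):
  1 to go: {7} 1  {9} 1  {10} 1
  2 to go: {7,9} 2  {7,10} 2  {8,9} 1  {9,10} 2
  3 to go: {6,8,9} 1  {7,8,9} 3  {7,9,10} 6  {8,9,10} 3
  4 to go: {6,7,8,9} 4  {6,8,9,10} 4  {7,8,9,10} 12
  5 to go: {5,7,8,9,10} 12  {6,7,8,9,10} 20
  6 to go: {4,5,7,8,9,10} 12  {5,6,7,8,9,10} 32
  7 to go: {0,4,5,7,8,9,10} 12  {4,5,6,7,8,9,10} 44
  8 to go: {0,4,5,6,7,8,9,10} 56  {3,4,5,6,7,8,9,10} 44
  9 to go: {0,3,4,5,6,7,8,9,10} 100  {2,3,4,5,6,7,8,9,10} 44
  if 0:a drops first: 44 orders
  if 1:e drops first: 144 orders
heap linearizations: 188

188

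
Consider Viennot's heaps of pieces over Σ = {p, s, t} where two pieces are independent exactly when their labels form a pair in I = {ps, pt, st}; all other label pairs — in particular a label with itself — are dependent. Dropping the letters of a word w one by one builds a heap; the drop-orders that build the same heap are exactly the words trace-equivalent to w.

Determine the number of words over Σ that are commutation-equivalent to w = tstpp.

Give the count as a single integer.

0(t) covers ∅
1(s) covers ∅
2(t) covers 0:t
3(p) covers ∅
4(p) covers 3:p
floor of heap: 0:t, 1:s, 3:p
completions by unplaced set U, small U first (add the entries for U minus each lowest piece of U):
  |U|=1: {1}:1  {2}:1  {4}:1
  |U|=2: {0,2}:1  {1,2}:2  {1,4}:2  {2,4}:2  {3,4}:1
  |U|=3: {0,1,2}:3  {0,2,4}:3  {1,2,4}:6  {1,3,4}:3  {2,3,4}:3
  start at 0(t): 12
  start at 1(s): 6
  start at 3(p): 12
sum over floor = 30

30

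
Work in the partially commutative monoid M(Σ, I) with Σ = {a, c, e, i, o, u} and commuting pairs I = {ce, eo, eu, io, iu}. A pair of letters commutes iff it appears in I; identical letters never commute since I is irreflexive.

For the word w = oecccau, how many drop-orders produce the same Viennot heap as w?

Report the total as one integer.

#0=o has no predecessor
#1=e has no predecessor
#2=c depends on [0:o]
#3=c depends on [2:c]
#4=c depends on [3:c]
#5=a depends on [1:e, 4:c]
#6=u depends on [5:a]
sources: [0:o, 1:e]
N(rest) = Σ N(rest − s) over sources s of rest; N(one piece) = 1:
  size 1 → [6]=1
  size 2 → [5,6]=1
  size 3 → [1,5,6]=1  [4,5,6]=1
  size 4 → [1,4,5,6]=2  [3,4,5,6]=1
  size 5 → [1,3,4,5,6]=3  [2,3,4,5,6]=1
  first=0(o) contributes 4
  first=1(e) contributes 1
|[w]| = 5

5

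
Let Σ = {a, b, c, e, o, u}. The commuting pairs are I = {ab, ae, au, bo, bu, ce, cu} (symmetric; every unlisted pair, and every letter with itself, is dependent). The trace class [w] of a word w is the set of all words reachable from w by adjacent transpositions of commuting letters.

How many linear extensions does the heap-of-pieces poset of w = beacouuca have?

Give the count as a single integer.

0(b) covers ∅
1(e) covers 0:b
2(a) covers ∅
3(c) covers 0:b, 2:a
4(o) covers 1:e, 3:c
5(u) covers 4:o
6(u) covers 5:u
7(c) covers 4:o
8(a) covers 7:c
floor of heap: 0:b, 2:a
completions by unplaced set U, small U first (add the entries for U minus each lowest piece of U):
  |U|=1: {6}:1  {8}:1
  |U|=2: {5,6}:1  {6,8}:2  {7,8}:1
  |U|=3: {5,6,8}:3  {6,7,8}:3
  |U|=4: {5,6,7,8}:6
  |U|=5: {4,5,6,7,8}:6
  |U|=6: {1,4,5,6,7,8}:6  {3,4,5,6,7,8}:6
  |U|=7: {1,3,4,5,6,7,8}:12  {2,3,4,5,6,7,8}:6
  start at 0(b): 18
  start at 2(a): 12
sum over floor = 30

30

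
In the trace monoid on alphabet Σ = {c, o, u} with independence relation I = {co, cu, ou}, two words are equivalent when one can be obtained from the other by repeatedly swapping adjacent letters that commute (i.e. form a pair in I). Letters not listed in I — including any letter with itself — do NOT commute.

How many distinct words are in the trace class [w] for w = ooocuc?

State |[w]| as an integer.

60

#0=o has no predecessor
#1=o depends on [0:o]
#2=o depends on [1:o]
#3=c has no predecessor
#4=u has no predecessor
#5=c depends on [3:c]
sources: [0:o, 3:c, 4:u]
N(rest) = Σ N(rest − s) over sources s of rest; N(one piece) = 1:
  size 1 → [2]=1  [4]=1  [5]=1
  size 2 → [1,2]=1  [2,4]=2  [2,5]=2  [3,5]=1  [4,5]=2
  size 3 → [0,1,2]=1  [1,2,4]=3  [1,2,5]=3  [2,3,5]=3  [2,4,5]=6  [3,4,5]=3
  size 4 → [0,1,2,4]=4  [0,1,2,5]=4  [1,2,3,5]=6  [1,2,4,5]=12  [2,3,4,5]=12
  first=0(o) contributes 30
  first=3(c) contributes 20
  first=4(u) contributes 10
|[w]| = 60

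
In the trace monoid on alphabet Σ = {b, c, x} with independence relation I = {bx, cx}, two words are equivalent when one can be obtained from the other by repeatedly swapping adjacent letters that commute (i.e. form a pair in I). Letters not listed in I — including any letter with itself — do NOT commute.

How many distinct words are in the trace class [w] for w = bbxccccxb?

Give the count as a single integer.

36

#0=b has no predecessor
#1=b depends on [0:b]
#2=x has no predecessor
#3=c depends on [1:b]
#4=c depends on [3:c]
#5=c depends on [4:c]
#6=c depends on [5:c]
#7=x depends on [2:x]
#8=b depends on [6:c]
sources: [0:b, 2:x]
N(rest) = Σ N(rest − s) over sources s of rest; N(one piece) = 1:
  size 1 → [7]=1  [8]=1
  size 2 → [2,7]=1  [6,8]=1  [7,8]=2
  size 3 → [2,7,8]=3  [5,6,8]=1  [6,7,8]=3
  size 4 → [2,6,7,8]=6  [4,5,6,8]=1  [5,6,7,8]=4
  size 5 → [2,5,6,7,8]=10  [3,4,5,6,8]=1  [4,5,6,7,8]=5
  size 6 → [1,3,4,5,6,8]=1  [2,4,5,6,7,8]=15  [3,4,5,6,7,8]=6
  size 7 → [0,1,3,4,5,6,8]=1  [1,3,4,5,6,7,8]=7  [2,3,4,5,6,7,8]=21
  first=0(b) contributes 28
  first=2(x) contributes 8
|[w]| = 36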